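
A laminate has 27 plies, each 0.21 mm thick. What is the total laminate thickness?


h = n * t_ply = 27 * 0.21 = 5.67 mm

5.67 mm


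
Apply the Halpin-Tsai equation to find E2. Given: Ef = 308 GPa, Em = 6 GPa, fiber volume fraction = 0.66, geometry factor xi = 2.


eta = (Ef/Em - 1)/(Ef/Em + xi) = (51.3333 - 1)/(51.3333 + 2) = 0.9438
E2 = Em*(1+xi*eta*Vf)/(1-eta*Vf) = 35.73 GPa

35.73 GPa


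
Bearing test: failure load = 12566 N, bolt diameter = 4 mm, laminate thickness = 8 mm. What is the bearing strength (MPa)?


sigma_br = F/(d*h) = 12566/(4*8) = 392.7 MPa

392.7 MPa


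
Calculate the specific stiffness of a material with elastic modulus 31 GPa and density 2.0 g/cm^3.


Specific stiffness = E/rho = 31/2.0 = 15.5 GPa/(g/cm^3)

15.5 GPa/(g/cm^3)


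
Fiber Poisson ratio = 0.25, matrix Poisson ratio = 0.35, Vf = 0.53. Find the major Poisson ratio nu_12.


nu_12 = nu_f*Vf + nu_m*(1-Vf) = 0.25*0.53 + 0.35*0.47 = 0.297

0.297


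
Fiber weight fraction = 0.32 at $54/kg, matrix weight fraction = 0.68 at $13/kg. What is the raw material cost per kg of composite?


Cost = cost_f*Wf + cost_m*Wm = 54*0.32 + 13*0.68 = $26.12/kg

$26.12/kg


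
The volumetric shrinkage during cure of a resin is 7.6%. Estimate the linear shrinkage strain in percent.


Linear shrinkage ≈ vol_shrink/3 = 7.6/3 = 2.533%

2.533%


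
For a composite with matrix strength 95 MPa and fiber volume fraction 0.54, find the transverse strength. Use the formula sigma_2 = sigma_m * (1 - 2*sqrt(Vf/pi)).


factor = 1 - 2*sqrt(0.54/pi) = 0.1708
sigma_2 = 95 * 0.1708 = 16.23 MPa

16.23 MPa


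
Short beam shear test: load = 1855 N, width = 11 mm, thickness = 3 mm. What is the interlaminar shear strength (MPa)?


ILSS = 3F/(4bh) = 3*1855/(4*11*3) = 42.16 MPa

42.16 MPa


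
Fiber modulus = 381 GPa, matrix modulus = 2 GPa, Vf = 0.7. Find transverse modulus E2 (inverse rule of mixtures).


1/E2 = Vf/Ef + (1-Vf)/Em = 0.7/381 + 0.3/2
E2 = 6.59 GPa

6.59 GPa


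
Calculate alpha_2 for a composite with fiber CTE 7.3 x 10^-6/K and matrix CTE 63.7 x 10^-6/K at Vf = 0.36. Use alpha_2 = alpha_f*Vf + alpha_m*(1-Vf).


alpha_2 = alpha_f*Vf + alpha_m*(1-Vf) = 7.3*0.36 + 63.7*0.64 = 43.4 x 10^-6/K

43.4 x 10^-6/K


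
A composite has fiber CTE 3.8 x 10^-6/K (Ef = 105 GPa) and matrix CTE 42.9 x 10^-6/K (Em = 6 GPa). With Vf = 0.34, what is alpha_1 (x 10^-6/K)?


E1 = Ef*Vf + Em*(1-Vf) = 39.66
alpha_1 = (alpha_f*Ef*Vf + alpha_m*Em*(1-Vf))/E1 = 7.7 x 10^-6/K

7.7 x 10^-6/K


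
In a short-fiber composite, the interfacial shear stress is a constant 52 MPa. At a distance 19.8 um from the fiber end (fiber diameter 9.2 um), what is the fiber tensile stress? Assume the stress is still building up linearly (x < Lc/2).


Force balance: sigma_f * (pi*d^2/4) = tau * (pi*d) * x  ->  sigma_f = 4 * tau * x / d
sigma_f = 4 * 52 * 19.8 / 9.2 = 447.7 MPa

447.7 MPa


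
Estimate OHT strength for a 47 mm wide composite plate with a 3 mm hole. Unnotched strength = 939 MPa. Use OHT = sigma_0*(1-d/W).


OHT = sigma_0*(1-d/W) = 939*(1-3/47) = 879.1 MPa

879.1 MPa


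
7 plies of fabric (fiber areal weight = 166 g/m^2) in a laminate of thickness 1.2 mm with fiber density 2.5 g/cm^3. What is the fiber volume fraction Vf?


Vf = n * FAW / (rho_f * h * 1000) = 7 * 166 / (2.5 * 1.2 * 1000) = 0.3873

0.3873


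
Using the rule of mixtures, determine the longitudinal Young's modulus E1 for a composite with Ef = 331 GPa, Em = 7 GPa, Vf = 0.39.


E1 = Ef*Vf + Em*(1-Vf) = 331*0.39 + 7*0.61 = 133.36 GPa

133.36 GPa


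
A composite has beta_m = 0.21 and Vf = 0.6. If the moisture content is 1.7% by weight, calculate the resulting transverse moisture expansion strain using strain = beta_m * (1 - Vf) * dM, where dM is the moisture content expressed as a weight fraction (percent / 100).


dM = 1.7/100 = 0.017
strain = beta_m * (1-Vf) * dM = 0.21 * 0.4 * 0.017 = 0.001428

0.001428


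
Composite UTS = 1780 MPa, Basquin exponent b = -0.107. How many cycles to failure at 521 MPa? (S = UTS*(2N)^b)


N = 0.5 * (S/UTS)^(1/b) = 0.5 * (521/1780)^(1/-0.107) = 48497.6032 cycles

48497.6032 cycles


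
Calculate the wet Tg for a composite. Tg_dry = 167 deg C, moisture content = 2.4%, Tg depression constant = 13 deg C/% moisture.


Tg_wet = Tg_dry - k*moisture = 167 - 13*2.4 = 135.8 deg C

135.8 deg C


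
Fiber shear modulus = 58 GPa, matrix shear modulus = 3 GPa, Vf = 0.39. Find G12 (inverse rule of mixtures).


1/G12 = Vf/Gf + (1-Vf)/Gm = 0.39/58 + 0.61/3
G12 = 4.76 GPa

4.76 GPa


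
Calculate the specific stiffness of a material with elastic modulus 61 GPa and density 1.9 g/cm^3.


Specific stiffness = E/rho = 61/1.9 = 32.1 GPa/(g/cm^3)

32.1 GPa/(g/cm^3)


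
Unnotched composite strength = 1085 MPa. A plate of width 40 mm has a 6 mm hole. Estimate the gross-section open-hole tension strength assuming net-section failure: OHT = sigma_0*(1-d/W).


OHT = sigma_0*(1-d/W) = 1085*(1-6/40) = 922.3 MPa

922.3 MPa


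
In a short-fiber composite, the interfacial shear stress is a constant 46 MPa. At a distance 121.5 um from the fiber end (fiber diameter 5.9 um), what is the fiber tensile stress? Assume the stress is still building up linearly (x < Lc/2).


Force balance: sigma_f * (pi*d^2/4) = tau * (pi*d) * x  ->  sigma_f = 4 * tau * x / d
sigma_f = 4 * 46 * 121.5 / 5.9 = 3789.2 MPa

3789.2 MPa


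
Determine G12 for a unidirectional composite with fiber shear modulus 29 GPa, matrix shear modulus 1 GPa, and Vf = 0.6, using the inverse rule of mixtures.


1/G12 = Vf/Gf + (1-Vf)/Gm = 0.6/29 + 0.4/1
G12 = 2.38 GPa

2.38 GPa


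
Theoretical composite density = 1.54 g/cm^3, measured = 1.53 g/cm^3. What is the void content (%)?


Void% = (rho_theo - rho_actual)/rho_theo * 100 = (1.54 - 1.53)/1.54 * 100 = 0.65%

0.65%


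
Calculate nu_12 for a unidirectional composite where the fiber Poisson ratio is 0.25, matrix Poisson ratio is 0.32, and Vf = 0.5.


nu_12 = nu_f*Vf + nu_m*(1-Vf) = 0.25*0.5 + 0.32*0.5 = 0.285

0.285


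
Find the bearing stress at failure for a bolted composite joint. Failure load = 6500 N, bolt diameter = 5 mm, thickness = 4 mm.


sigma_br = F/(d*h) = 6500/(5*4) = 325.0 MPa

325.0 MPa


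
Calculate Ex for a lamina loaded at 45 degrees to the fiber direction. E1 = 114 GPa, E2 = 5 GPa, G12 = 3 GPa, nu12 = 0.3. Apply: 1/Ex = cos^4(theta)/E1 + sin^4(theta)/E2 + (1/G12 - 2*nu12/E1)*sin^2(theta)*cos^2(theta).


cos^4(45) = 0.25, sin^4(45) = 0.25, sin^2(45)*cos^2(45) = 0.25
1/G12 - 2*nu12/E1 = 1/3 - 2*0.3/114 = 0.32807 GPa^-1
1/Ex = 0.25/114 + 0.25/5 + 0.32807*0.25 = 0.1342105 GPa^-1
Ex = 7.45 GPa

7.45 GPa


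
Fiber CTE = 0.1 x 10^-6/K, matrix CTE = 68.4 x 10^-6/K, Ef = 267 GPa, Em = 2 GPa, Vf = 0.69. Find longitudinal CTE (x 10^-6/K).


E1 = Ef*Vf + Em*(1-Vf) = 184.85
alpha_1 = (alpha_f*Ef*Vf + alpha_m*Em*(1-Vf))/E1 = 0.33 x 10^-6/K

0.33 x 10^-6/K


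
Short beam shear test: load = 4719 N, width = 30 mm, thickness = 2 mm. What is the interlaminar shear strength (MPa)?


ILSS = 3F/(4bh) = 3*4719/(4*30*2) = 58.99 MPa

58.99 MPa


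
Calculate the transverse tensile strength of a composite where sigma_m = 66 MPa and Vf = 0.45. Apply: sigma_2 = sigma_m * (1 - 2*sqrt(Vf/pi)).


factor = 1 - 2*sqrt(0.45/pi) = 0.2431
sigma_2 = 66 * 0.2431 = 16.04 MPa

16.04 MPa


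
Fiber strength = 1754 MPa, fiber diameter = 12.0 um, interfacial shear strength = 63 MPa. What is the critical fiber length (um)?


Lc = sigma_f * d / (2 * tau_i) = 1754 * 12.0 / (2 * 63) = 167.0 um

167.0 um


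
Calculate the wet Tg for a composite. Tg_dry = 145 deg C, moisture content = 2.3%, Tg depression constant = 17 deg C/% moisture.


Tg_wet = Tg_dry - k*moisture = 145 - 17*2.3 = 105.9 deg C

105.9 deg C


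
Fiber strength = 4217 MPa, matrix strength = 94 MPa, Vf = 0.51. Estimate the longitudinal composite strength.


sigma_1 = sigma_f*Vf + sigma_m*(1-Vf) = 4217*0.51 + 94*0.49 = 2196.7 MPa

2196.7 MPa


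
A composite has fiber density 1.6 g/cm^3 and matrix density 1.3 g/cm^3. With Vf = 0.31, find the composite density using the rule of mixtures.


rho_c = rho_f*Vf + rho_m*(1-Vf) = 1.6*0.31 + 1.3*0.69 = 1.393 g/cm^3

1.393 g/cm^3


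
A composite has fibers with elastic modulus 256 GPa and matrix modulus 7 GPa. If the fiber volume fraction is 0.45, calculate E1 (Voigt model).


E1 = Ef*Vf + Em*(1-Vf) = 256*0.45 + 7*0.55 = 119.05 GPa

119.05 GPa


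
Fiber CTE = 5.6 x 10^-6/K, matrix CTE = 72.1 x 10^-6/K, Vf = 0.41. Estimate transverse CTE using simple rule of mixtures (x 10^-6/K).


alpha_2 = alpha_f*Vf + alpha_m*(1-Vf) = 5.6*0.41 + 72.1*0.59 = 44.8 x 10^-6/K

44.8 x 10^-6/K


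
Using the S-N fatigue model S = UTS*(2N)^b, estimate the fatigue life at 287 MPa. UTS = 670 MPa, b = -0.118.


N = 0.5 * (S/UTS)^(1/b) = 0.5 * (287/670)^(1/-0.118) = 659.5517 cycles

659.5517 cycles


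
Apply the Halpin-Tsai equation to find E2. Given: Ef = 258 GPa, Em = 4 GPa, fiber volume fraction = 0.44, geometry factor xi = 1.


eta = (Ef/Em - 1)/(Ef/Em + xi) = (64.5 - 1)/(64.5 + 1) = 0.9695
E2 = Em*(1+xi*eta*Vf)/(1-eta*Vf) = 9.95 GPa

9.95 GPa


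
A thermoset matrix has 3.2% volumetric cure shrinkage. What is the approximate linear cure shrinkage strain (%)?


Linear shrinkage ≈ vol_shrink/3 = 3.2/3 = 1.067%

1.067%


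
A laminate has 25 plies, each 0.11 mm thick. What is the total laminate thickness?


h = n * t_ply = 25 * 0.11 = 2.75 mm

2.75 mm


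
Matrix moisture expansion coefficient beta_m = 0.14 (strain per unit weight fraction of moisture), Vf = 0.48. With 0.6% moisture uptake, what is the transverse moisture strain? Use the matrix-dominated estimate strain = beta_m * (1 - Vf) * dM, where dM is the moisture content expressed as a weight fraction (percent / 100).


dM = 0.6/100 = 0.006
strain = beta_m * (1-Vf) * dM = 0.14 * 0.52 * 0.006 = 0.0004368

0.0004368


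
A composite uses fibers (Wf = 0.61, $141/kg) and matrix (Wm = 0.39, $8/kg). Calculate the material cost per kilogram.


Cost = cost_f*Wf + cost_m*Wm = 141*0.61 + 8*0.39 = $89.13/kg

$89.13/kg


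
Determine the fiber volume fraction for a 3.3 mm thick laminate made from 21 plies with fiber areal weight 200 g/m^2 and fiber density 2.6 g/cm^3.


Vf = n * FAW / (rho_f * h * 1000) = 21 * 200 / (2.6 * 3.3 * 1000) = 0.4895

0.4895


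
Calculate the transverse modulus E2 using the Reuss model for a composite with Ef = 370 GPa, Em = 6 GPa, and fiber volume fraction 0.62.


1/E2 = Vf/Ef + (1-Vf)/Em = 0.62/370 + 0.38/6
E2 = 15.38 GPa

15.38 GPa


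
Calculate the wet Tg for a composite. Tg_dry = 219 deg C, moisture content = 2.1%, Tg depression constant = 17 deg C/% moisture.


Tg_wet = Tg_dry - k*moisture = 219 - 17*2.1 = 183.3 deg C

183.3 deg C


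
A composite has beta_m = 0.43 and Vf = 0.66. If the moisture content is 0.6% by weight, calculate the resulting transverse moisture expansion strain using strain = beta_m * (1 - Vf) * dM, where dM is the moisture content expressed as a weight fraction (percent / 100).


dM = 0.6/100 = 0.006
strain = beta_m * (1-Vf) * dM = 0.43 * 0.34 * 0.006 = 0.0008772

0.0008772


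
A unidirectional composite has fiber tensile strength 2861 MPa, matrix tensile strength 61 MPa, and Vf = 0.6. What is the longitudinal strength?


sigma_1 = sigma_f*Vf + sigma_m*(1-Vf) = 2861*0.6 + 61*0.4 = 1741.0 MPa

1741.0 MPa


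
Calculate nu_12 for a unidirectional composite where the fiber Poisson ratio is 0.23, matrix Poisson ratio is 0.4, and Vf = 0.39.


nu_12 = nu_f*Vf + nu_m*(1-Vf) = 0.23*0.39 + 0.4*0.61 = 0.3337

0.3337


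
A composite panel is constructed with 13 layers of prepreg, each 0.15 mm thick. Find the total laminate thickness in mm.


h = n * t_ply = 13 * 0.15 = 1.95 mm

1.95 mm


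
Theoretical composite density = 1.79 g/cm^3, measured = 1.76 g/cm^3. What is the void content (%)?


Void% = (rho_theo - rho_actual)/rho_theo * 100 = (1.79 - 1.76)/1.79 * 100 = 1.68%

1.68%


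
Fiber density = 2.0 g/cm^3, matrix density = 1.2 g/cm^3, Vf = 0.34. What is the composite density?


rho_c = rho_f*Vf + rho_m*(1-Vf) = 2.0*0.34 + 1.2*0.66 = 1.472 g/cm^3

1.472 g/cm^3


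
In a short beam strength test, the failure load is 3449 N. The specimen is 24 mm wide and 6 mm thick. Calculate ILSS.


ILSS = 3F/(4bh) = 3*3449/(4*24*6) = 17.96 MPa

17.96 MPa


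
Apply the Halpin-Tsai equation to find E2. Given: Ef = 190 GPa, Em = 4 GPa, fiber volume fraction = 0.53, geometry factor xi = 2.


eta = (Ef/Em - 1)/(Ef/Em + xi) = (47.5 - 1)/(47.5 + 2) = 0.9394
E2 = Em*(1+xi*eta*Vf)/(1-eta*Vf) = 15.9 GPa

15.9 GPa


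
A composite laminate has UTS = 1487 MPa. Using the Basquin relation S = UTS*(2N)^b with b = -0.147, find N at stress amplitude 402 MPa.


N = 0.5 * (S/UTS)^(1/b) = 0.5 * (402/1487)^(1/-0.147) = 3660.1024 cycles

3660.1024 cycles


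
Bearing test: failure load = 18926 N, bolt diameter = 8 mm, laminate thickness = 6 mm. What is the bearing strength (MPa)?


sigma_br = F/(d*h) = 18926/(8*6) = 394.3 MPa

394.3 MPa


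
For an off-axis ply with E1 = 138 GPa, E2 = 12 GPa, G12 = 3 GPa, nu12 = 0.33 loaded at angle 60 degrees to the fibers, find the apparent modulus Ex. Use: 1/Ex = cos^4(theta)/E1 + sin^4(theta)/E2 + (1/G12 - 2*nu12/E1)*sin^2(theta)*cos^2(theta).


cos^4(60) = 0.0625, sin^4(60) = 0.5625, sin^2(60)*cos^2(60) = 0.1875
1/G12 - 2*nu12/E1 = 1/3 - 2*0.33/138 = 0.328551 GPa^-1
1/Ex = 0.0625/138 + 0.5625/12 + 0.328551*0.1875 = 0.1089312 GPa^-1
Ex = 9.18 GPa

9.18 GPa


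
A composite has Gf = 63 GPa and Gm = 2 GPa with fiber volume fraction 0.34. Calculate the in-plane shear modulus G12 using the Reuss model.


1/G12 = Vf/Gf + (1-Vf)/Gm = 0.34/63 + 0.66/2
G12 = 2.98 GPa

2.98 GPa


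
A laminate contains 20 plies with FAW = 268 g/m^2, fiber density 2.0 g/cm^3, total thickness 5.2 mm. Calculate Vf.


Vf = n * FAW / (rho_f * h * 1000) = 20 * 268 / (2.0 * 5.2 * 1000) = 0.5154

0.5154


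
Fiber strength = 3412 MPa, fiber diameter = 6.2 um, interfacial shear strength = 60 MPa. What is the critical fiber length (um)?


Lc = sigma_f * d / (2 * tau_i) = 3412 * 6.2 / (2 * 60) = 176.3 um

176.3 um


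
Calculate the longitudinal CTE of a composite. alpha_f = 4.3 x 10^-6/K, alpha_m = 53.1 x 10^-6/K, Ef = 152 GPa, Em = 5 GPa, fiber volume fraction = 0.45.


E1 = Ef*Vf + Em*(1-Vf) = 71.15
alpha_1 = (alpha_f*Ef*Vf + alpha_m*Em*(1-Vf))/E1 = 6.19 x 10^-6/K

6.19 x 10^-6/K


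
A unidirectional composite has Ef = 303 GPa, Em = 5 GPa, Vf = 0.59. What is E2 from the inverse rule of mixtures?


1/E2 = Vf/Ef + (1-Vf)/Em = 0.59/303 + 0.41/5
E2 = 11.91 GPa

11.91 GPa


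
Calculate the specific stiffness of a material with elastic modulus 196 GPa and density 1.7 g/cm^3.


Specific stiffness = E/rho = 196/1.7 = 115.3 GPa/(g/cm^3)

115.3 GPa/(g/cm^3)


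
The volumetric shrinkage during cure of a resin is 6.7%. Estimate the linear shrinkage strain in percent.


Linear shrinkage ≈ vol_shrink/3 = 6.7/3 = 2.233%

2.233%


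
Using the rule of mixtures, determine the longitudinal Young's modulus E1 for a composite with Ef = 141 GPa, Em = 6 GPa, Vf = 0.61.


E1 = Ef*Vf + Em*(1-Vf) = 141*0.61 + 6*0.39 = 88.35 GPa

88.35 GPa


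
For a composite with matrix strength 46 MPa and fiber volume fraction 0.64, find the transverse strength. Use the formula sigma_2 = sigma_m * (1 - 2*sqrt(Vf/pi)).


factor = 1 - 2*sqrt(0.64/pi) = 0.0973
sigma_2 = 46 * 0.0973 = 4.48 MPa

4.48 MPa


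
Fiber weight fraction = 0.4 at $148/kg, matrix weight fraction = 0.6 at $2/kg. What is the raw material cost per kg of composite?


Cost = cost_f*Wf + cost_m*Wm = 148*0.4 + 2*0.6 = $60.4/kg

$60.4/kg


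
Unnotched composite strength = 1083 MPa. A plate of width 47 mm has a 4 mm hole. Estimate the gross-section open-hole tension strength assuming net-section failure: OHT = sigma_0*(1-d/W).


OHT = sigma_0*(1-d/W) = 1083*(1-4/47) = 990.8 MPa

990.8 MPa


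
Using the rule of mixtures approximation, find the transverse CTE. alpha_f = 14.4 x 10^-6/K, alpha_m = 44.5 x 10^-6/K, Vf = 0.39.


alpha_2 = alpha_f*Vf + alpha_m*(1-Vf) = 14.4*0.39 + 44.5*0.61 = 32.8 x 10^-6/K

32.8 x 10^-6/K


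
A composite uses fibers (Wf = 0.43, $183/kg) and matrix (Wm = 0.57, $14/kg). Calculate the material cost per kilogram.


Cost = cost_f*Wf + cost_m*Wm = 183*0.43 + 14*0.57 = $86.67/kg

$86.67/kg


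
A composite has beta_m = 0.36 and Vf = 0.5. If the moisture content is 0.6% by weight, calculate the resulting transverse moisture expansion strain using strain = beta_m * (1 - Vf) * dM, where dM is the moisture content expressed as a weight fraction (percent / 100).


dM = 0.6/100 = 0.006
strain = beta_m * (1-Vf) * dM = 0.36 * 0.5 * 0.006 = 0.00108

0.00108


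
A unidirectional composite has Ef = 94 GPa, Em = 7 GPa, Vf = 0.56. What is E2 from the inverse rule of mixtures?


1/E2 = Vf/Ef + (1-Vf)/Em = 0.56/94 + 0.44/7
E2 = 14.53 GPa

14.53 GPa


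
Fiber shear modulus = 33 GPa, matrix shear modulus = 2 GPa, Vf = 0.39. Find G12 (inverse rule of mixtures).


1/G12 = Vf/Gf + (1-Vf)/Gm = 0.39/33 + 0.61/2
G12 = 3.16 GPa

3.16 GPa


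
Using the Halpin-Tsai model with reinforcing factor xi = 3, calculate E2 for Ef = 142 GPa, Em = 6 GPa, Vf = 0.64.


eta = (Ef/Em - 1)/(Ef/Em + xi) = (23.6667 - 1)/(23.6667 + 3) = 0.85
E2 = Em*(1+xi*eta*Vf)/(1-eta*Vf) = 34.63 GPa

34.63 GPa


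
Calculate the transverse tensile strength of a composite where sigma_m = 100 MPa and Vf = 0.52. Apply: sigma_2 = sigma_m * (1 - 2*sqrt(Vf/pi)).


factor = 1 - 2*sqrt(0.52/pi) = 0.1863
sigma_2 = 100 * 0.1863 = 18.63 MPa

18.63 MPa


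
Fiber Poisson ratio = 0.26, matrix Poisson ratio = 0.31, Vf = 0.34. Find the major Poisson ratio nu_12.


nu_12 = nu_f*Vf + nu_m*(1-Vf) = 0.26*0.34 + 0.31*0.66 = 0.293

0.293


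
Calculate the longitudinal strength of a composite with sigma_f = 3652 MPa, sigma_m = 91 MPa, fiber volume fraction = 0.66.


sigma_1 = sigma_f*Vf + sigma_m*(1-Vf) = 3652*0.66 + 91*0.34 = 2441.3 MPa

2441.3 MPa


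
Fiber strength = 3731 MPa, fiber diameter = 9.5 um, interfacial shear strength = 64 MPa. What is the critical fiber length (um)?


Lc = sigma_f * d / (2 * tau_i) = 3731 * 9.5 / (2 * 64) = 276.9 um

276.9 um


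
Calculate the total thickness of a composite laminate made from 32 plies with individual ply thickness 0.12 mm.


h = n * t_ply = 32 * 0.12 = 3.84 mm

3.84 mm


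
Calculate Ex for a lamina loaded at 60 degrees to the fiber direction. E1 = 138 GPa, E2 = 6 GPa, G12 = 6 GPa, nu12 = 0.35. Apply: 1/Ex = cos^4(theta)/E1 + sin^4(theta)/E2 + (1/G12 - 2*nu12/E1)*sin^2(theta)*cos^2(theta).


cos^4(60) = 0.0625, sin^4(60) = 0.5625, sin^2(60)*cos^2(60) = 0.1875
1/G12 - 2*nu12/E1 = 1/6 - 2*0.35/138 = 0.161594 GPa^-1
1/Ex = 0.0625/138 + 0.5625/6 + 0.161594*0.1875 = 0.1245018 GPa^-1
Ex = 8.03 GPa

8.03 GPa


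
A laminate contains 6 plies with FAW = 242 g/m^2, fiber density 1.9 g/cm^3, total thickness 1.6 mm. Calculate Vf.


Vf = n * FAW / (rho_f * h * 1000) = 6 * 242 / (1.9 * 1.6 * 1000) = 0.4776

0.4776


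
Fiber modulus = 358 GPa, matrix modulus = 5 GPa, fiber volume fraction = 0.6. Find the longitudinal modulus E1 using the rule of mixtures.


E1 = Ef*Vf + Em*(1-Vf) = 358*0.6 + 5*0.4 = 216.8 GPa

216.8 GPa


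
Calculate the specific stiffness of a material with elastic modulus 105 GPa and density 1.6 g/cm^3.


Specific stiffness = E/rho = 105/1.6 = 65.6 GPa/(g/cm^3)

65.6 GPa/(g/cm^3)


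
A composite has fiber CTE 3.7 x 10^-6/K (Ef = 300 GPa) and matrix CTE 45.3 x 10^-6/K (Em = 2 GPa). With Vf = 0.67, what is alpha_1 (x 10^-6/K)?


E1 = Ef*Vf + Em*(1-Vf) = 201.66
alpha_1 = (alpha_f*Ef*Vf + alpha_m*Em*(1-Vf))/E1 = 3.84 x 10^-6/K

3.84 x 10^-6/K


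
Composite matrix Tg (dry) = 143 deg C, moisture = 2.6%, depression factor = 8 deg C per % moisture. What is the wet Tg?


Tg_wet = Tg_dry - k*moisture = 143 - 8*2.6 = 122.2 deg C

122.2 deg C


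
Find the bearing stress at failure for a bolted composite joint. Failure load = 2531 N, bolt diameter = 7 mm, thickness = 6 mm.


sigma_br = F/(d*h) = 2531/(7*6) = 60.3 MPa

60.3 MPa


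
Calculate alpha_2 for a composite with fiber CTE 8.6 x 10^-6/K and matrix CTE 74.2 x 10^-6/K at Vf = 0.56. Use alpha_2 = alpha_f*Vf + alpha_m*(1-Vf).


alpha_2 = alpha_f*Vf + alpha_m*(1-Vf) = 8.6*0.56 + 74.2*0.44 = 37.5 x 10^-6/K

37.5 x 10^-6/K


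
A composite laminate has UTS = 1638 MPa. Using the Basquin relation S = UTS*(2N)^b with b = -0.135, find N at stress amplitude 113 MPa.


N = 0.5 * (S/UTS)^(1/b) = 0.5 * (113/1638)^(1/-0.135) = 1.9985e+08 cycles

1.9985e+08 cycles


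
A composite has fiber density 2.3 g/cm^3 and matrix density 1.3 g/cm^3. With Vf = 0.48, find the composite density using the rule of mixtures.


rho_c = rho_f*Vf + rho_m*(1-Vf) = 2.3*0.48 + 1.3*0.52 = 1.78 g/cm^3

1.78 g/cm^3


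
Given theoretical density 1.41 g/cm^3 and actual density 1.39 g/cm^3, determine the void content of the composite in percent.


Void% = (rho_theo - rho_actual)/rho_theo * 100 = (1.41 - 1.39)/1.41 * 100 = 1.42%

1.42%


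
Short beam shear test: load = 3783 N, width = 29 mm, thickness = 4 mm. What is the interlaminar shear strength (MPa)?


ILSS = 3F/(4bh) = 3*3783/(4*29*4) = 24.46 MPa

24.46 MPa


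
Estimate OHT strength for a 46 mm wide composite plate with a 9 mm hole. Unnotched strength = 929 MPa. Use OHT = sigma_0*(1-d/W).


OHT = sigma_0*(1-d/W) = 929*(1-9/46) = 747.2 MPa

747.2 MPa


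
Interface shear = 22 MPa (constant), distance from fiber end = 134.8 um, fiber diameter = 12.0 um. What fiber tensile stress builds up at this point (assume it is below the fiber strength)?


Force balance: sigma_f * (pi*d^2/4) = tau * (pi*d) * x  ->  sigma_f = 4 * tau * x / d
sigma_f = 4 * 22 * 134.8 / 12.0 = 988.5 MPa

988.5 MPa


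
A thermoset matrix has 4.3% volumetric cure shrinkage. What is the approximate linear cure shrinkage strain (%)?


Linear shrinkage ≈ vol_shrink/3 = 4.3/3 = 1.433%

1.433%


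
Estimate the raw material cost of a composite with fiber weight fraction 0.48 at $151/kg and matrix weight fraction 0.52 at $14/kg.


Cost = cost_f*Wf + cost_m*Wm = 151*0.48 + 14*0.52 = $79.76/kg

$79.76/kg


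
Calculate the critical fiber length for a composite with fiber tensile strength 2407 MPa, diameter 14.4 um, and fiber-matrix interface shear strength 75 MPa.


Lc = sigma_f * d / (2 * tau_i) = 2407 * 14.4 / (2 * 75) = 231.1 um

231.1 um


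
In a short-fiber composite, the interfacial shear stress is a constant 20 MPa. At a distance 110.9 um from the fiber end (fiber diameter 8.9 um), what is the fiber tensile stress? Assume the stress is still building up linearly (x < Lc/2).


Force balance: sigma_f * (pi*d^2/4) = tau * (pi*d) * x  ->  sigma_f = 4 * tau * x / d
sigma_f = 4 * 20 * 110.9 / 8.9 = 996.9 MPa

996.9 MPa


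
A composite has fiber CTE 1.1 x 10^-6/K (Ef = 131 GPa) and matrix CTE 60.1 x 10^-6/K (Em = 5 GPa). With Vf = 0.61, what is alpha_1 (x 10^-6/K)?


E1 = Ef*Vf + Em*(1-Vf) = 81.86
alpha_1 = (alpha_f*Ef*Vf + alpha_m*Em*(1-Vf))/E1 = 2.51 x 10^-6/K

2.51 x 10^-6/K


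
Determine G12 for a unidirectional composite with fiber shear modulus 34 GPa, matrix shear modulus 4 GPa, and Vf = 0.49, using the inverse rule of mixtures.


1/G12 = Vf/Gf + (1-Vf)/Gm = 0.49/34 + 0.51/4
G12 = 7.05 GPa

7.05 GPa


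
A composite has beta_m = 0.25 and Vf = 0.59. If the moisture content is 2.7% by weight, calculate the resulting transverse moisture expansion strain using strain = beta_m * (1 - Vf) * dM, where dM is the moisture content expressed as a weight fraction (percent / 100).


dM = 2.7/100 = 0.027
strain = beta_m * (1-Vf) * dM = 0.25 * 0.41 * 0.027 = 0.0027675

0.0027675


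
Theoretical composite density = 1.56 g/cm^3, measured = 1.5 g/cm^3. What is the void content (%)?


Void% = (rho_theo - rho_actual)/rho_theo * 100 = (1.56 - 1.5)/1.56 * 100 = 3.85%

3.85%


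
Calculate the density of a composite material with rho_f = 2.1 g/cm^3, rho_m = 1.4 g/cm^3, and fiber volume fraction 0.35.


rho_c = rho_f*Vf + rho_m*(1-Vf) = 2.1*0.35 + 1.4*0.65 = 1.645 g/cm^3

1.645 g/cm^3


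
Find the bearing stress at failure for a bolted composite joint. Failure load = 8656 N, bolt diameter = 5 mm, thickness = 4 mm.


sigma_br = F/(d*h) = 8656/(5*4) = 432.8 MPa

432.8 MPa


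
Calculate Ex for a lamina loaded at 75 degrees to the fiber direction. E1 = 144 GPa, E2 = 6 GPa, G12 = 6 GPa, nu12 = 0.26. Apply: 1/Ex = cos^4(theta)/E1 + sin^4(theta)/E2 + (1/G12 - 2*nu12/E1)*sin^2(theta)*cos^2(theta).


cos^4(75) = 0.004487, sin^4(75) = 0.870513, sin^2(75)*cos^2(75) = 0.0625
1/G12 - 2*nu12/E1 = 1/6 - 2*0.26/144 = 0.163056 GPa^-1
1/Ex = 0.004487/144 + 0.870513/6 + 0.163056*0.0625 = 0.1553076 GPa^-1
Ex = 6.44 GPa

6.44 GPa


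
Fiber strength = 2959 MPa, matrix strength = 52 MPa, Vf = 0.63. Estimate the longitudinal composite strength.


sigma_1 = sigma_f*Vf + sigma_m*(1-Vf) = 2959*0.63 + 52*0.37 = 1883.4 MPa

1883.4 MPa


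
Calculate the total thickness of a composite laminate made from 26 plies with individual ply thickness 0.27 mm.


h = n * t_ply = 26 * 0.27 = 7.02 mm

7.02 mm


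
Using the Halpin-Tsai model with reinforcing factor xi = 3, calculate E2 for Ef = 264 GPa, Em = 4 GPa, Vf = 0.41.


eta = (Ef/Em - 1)/(Ef/Em + xi) = (66.0 - 1)/(66.0 + 3) = 0.942
E2 = Em*(1+xi*eta*Vf)/(1-eta*Vf) = 14.07 GPa

14.07 GPa


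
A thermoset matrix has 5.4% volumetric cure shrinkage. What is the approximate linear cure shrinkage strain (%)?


Linear shrinkage ≈ vol_shrink/3 = 5.4/3 = 1.8%

1.8%


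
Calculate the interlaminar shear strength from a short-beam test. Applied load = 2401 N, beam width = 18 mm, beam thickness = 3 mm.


ILSS = 3F/(4bh) = 3*2401/(4*18*3) = 33.35 MPa

33.35 MPa


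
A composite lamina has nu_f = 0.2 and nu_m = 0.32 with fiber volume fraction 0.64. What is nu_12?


nu_12 = nu_f*Vf + nu_m*(1-Vf) = 0.2*0.64 + 0.32*0.36 = 0.2432

0.2432


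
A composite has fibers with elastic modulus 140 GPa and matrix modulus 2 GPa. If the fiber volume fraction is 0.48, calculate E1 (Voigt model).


E1 = Ef*Vf + Em*(1-Vf) = 140*0.48 + 2*0.52 = 68.24 GPa

68.24 GPa


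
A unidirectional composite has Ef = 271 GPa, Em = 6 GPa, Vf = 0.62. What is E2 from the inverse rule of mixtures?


1/E2 = Vf/Ef + (1-Vf)/Em = 0.62/271 + 0.38/6
E2 = 15.24 GPa

15.24 GPa


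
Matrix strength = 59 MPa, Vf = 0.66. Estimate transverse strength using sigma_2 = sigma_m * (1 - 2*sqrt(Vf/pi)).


factor = 1 - 2*sqrt(0.66/pi) = 0.0833
sigma_2 = 59 * 0.0833 = 4.91 MPa

4.91 MPa


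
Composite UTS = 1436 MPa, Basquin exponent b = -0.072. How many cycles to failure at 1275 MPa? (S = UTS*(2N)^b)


N = 0.5 * (S/UTS)^(1/b) = 0.5 * (1275/1436)^(1/-0.072) = 2.6077 cycles

2.6077 cycles


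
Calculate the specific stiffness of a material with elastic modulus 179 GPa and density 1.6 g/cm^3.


Specific stiffness = E/rho = 179/1.6 = 111.9 GPa/(g/cm^3)

111.9 GPa/(g/cm^3)


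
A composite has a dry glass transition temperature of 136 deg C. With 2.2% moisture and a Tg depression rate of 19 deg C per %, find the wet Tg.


Tg_wet = Tg_dry - k*moisture = 136 - 19*2.2 = 94.2 deg C

94.2 deg C


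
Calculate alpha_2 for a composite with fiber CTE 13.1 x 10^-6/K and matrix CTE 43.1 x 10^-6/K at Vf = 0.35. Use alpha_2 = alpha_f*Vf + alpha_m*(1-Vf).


alpha_2 = alpha_f*Vf + alpha_m*(1-Vf) = 13.1*0.35 + 43.1*0.65 = 32.6 x 10^-6/K

32.6 x 10^-6/K


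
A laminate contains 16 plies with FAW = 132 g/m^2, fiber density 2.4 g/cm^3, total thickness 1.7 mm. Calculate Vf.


Vf = n * FAW / (rho_f * h * 1000) = 16 * 132 / (2.4 * 1.7 * 1000) = 0.5176

0.5176


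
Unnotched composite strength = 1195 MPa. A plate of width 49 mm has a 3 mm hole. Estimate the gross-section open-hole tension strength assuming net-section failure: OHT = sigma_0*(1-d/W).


OHT = sigma_0*(1-d/W) = 1195*(1-3/49) = 1121.8 MPa

1121.8 MPa


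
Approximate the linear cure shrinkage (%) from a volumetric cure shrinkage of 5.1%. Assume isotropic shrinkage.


Linear shrinkage ≈ vol_shrink/3 = 5.1/3 = 1.7%

1.7%


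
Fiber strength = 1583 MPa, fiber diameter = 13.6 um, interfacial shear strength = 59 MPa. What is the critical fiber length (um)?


Lc = sigma_f * d / (2 * tau_i) = 1583 * 13.6 / (2 * 59) = 182.4 um

182.4 um


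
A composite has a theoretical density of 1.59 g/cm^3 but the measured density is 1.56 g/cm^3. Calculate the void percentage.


Void% = (rho_theo - rho_actual)/rho_theo * 100 = (1.59 - 1.56)/1.59 * 100 = 1.89%

1.89%


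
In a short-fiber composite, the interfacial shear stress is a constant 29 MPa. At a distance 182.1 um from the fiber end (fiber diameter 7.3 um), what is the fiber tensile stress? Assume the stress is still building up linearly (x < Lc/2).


Force balance: sigma_f * (pi*d^2/4) = tau * (pi*d) * x  ->  sigma_f = 4 * tau * x / d
sigma_f = 4 * 29 * 182.1 / 7.3 = 2893.6 MPa

2893.6 MPa


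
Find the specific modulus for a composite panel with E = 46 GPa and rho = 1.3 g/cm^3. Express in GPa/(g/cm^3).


Specific stiffness = E/rho = 46/1.3 = 35.4 GPa/(g/cm^3)

35.4 GPa/(g/cm^3)


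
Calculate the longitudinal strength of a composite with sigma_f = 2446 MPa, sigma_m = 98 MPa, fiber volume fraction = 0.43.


sigma_1 = sigma_f*Vf + sigma_m*(1-Vf) = 2446*0.43 + 98*0.57 = 1107.6 MPa

1107.6 MPa


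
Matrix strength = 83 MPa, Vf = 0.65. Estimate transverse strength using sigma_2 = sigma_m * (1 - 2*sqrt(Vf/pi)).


factor = 1 - 2*sqrt(0.65/pi) = 0.0903
sigma_2 = 83 * 0.0903 = 7.49 MPa

7.49 MPa


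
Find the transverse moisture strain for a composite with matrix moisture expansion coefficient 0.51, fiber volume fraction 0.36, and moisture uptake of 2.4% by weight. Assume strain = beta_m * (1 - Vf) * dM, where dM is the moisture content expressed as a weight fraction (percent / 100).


dM = 2.4/100 = 0.024
strain = beta_m * (1-Vf) * dM = 0.51 * 0.64 * 0.024 = 0.0078336

0.0078336


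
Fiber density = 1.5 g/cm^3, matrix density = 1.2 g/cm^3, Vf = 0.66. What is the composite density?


rho_c = rho_f*Vf + rho_m*(1-Vf) = 1.5*0.66 + 1.2*0.34 = 1.398 g/cm^3

1.398 g/cm^3


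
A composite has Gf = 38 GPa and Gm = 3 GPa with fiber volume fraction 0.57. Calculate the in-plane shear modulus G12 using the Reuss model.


1/G12 = Vf/Gf + (1-Vf)/Gm = 0.57/38 + 0.43/3
G12 = 6.32 GPa

6.32 GPa


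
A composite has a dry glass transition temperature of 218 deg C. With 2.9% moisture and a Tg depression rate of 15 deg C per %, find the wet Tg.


Tg_wet = Tg_dry - k*moisture = 218 - 15*2.9 = 174.5 deg C

174.5 deg C


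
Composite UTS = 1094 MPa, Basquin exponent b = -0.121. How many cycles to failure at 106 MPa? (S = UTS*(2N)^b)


N = 0.5 * (S/UTS)^(1/b) = 0.5 * (106/1094)^(1/-0.121) = 1.1933e+08 cycles

1.1933e+08 cycles


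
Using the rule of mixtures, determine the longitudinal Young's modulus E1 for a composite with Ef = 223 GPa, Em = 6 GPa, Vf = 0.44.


E1 = Ef*Vf + Em*(1-Vf) = 223*0.44 + 6*0.56 = 101.48 GPa

101.48 GPa


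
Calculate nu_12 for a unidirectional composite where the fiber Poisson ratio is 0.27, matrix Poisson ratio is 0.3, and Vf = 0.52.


nu_12 = nu_f*Vf + nu_m*(1-Vf) = 0.27*0.52 + 0.3*0.48 = 0.2844

0.2844


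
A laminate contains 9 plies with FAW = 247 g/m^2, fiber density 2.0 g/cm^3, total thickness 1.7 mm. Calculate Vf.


Vf = n * FAW / (rho_f * h * 1000) = 9 * 247 / (2.0 * 1.7 * 1000) = 0.6538

0.6538


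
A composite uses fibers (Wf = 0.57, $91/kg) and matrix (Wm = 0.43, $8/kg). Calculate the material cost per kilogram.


Cost = cost_f*Wf + cost_m*Wm = 91*0.57 + 8*0.43 = $55.31/kg

$55.31/kg


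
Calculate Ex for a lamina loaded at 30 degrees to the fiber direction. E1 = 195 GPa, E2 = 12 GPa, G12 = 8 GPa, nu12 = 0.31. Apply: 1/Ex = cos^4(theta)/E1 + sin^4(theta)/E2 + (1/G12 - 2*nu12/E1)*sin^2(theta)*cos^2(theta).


cos^4(30) = 0.5625, sin^4(30) = 0.0625, sin^2(30)*cos^2(30) = 0.1875
1/G12 - 2*nu12/E1 = 1/8 - 2*0.31/195 = 0.121821 GPa^-1
1/Ex = 0.5625/195 + 0.0625/12 + 0.121821*0.1875 = 0.0309343 GPa^-1
Ex = 32.33 GPa

32.33 GPa


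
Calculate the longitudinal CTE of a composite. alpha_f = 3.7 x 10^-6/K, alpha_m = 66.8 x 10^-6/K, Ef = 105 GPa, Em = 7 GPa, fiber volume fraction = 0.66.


E1 = Ef*Vf + Em*(1-Vf) = 71.68
alpha_1 = (alpha_f*Ef*Vf + alpha_m*Em*(1-Vf))/E1 = 5.8 x 10^-6/K

5.8 x 10^-6/K


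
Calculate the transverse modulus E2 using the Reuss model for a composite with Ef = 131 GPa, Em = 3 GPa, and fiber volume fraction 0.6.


1/E2 = Vf/Ef + (1-Vf)/Em = 0.6/131 + 0.4/3
E2 = 7.25 GPa

7.25 GPa


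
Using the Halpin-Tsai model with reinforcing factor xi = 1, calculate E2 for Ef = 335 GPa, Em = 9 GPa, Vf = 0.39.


eta = (Ef/Em - 1)/(Ef/Em + xi) = (37.2222 - 1)/(37.2222 + 1) = 0.9477
E2 = Em*(1+xi*eta*Vf)/(1-eta*Vf) = 19.55 GPa

19.55 GPa


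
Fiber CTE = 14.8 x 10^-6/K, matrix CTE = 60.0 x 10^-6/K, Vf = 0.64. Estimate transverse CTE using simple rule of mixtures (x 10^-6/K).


alpha_2 = alpha_f*Vf + alpha_m*(1-Vf) = 14.8*0.64 + 60.0*0.36 = 31.1 x 10^-6/K

31.1 x 10^-6/K


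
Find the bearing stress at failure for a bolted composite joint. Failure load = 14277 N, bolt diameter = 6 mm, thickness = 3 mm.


sigma_br = F/(d*h) = 14277/(6*3) = 793.2 MPa

793.2 MPa


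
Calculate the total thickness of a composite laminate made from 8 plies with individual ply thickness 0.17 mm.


h = n * t_ply = 8 * 0.17 = 1.36 mm

1.36 mm


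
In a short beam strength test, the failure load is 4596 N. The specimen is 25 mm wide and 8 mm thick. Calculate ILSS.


ILSS = 3F/(4bh) = 3*4596/(4*25*8) = 17.24 MPa

17.24 MPa


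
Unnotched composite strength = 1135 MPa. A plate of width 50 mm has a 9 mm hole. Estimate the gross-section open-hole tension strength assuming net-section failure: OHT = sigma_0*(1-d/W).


OHT = sigma_0*(1-d/W) = 1135*(1-9/50) = 930.7 MPa

930.7 MPa


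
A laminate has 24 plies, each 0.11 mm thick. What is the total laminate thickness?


h = n * t_ply = 24 * 0.11 = 2.64 mm

2.64 mm


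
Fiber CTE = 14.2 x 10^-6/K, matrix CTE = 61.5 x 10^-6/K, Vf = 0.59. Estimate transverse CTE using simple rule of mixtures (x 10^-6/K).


alpha_2 = alpha_f*Vf + alpha_m*(1-Vf) = 14.2*0.59 + 61.5*0.41 = 33.6 x 10^-6/K

33.6 x 10^-6/K


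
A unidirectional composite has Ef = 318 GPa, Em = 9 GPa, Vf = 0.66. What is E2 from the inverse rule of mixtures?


1/E2 = Vf/Ef + (1-Vf)/Em = 0.66/318 + 0.34/9
E2 = 25.09 GPa

25.09 GPa


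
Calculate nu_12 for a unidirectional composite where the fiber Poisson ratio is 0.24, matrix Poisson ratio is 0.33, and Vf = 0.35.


nu_12 = nu_f*Vf + nu_m*(1-Vf) = 0.24*0.35 + 0.33*0.65 = 0.2985

0.2985


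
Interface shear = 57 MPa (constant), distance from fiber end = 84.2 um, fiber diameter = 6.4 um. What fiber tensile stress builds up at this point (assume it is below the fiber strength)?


Force balance: sigma_f * (pi*d^2/4) = tau * (pi*d) * x  ->  sigma_f = 4 * tau * x / d
sigma_f = 4 * 57 * 84.2 / 6.4 = 2999.6 MPa

2999.6 MPa


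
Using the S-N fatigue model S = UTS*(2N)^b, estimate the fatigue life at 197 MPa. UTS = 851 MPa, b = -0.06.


N = 0.5 * (S/UTS)^(1/b) = 0.5 * (197/851)^(1/-0.06) = 1.9500e+10 cycles

1.9500e+10 cycles


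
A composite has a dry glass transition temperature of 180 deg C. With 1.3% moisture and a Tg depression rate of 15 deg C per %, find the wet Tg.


Tg_wet = Tg_dry - k*moisture = 180 - 15*1.3 = 160.5 deg C

160.5 deg C


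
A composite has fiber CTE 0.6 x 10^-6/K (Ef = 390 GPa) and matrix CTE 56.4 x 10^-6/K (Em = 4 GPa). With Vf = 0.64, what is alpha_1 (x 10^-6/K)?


E1 = Ef*Vf + Em*(1-Vf) = 251.04
alpha_1 = (alpha_f*Ef*Vf + alpha_m*Em*(1-Vf))/E1 = 0.92 x 10^-6/K

0.92 x 10^-6/K


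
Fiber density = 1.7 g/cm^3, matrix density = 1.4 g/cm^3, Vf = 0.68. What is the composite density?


rho_c = rho_f*Vf + rho_m*(1-Vf) = 1.7*0.68 + 1.4*0.32 = 1.604 g/cm^3

1.604 g/cm^3


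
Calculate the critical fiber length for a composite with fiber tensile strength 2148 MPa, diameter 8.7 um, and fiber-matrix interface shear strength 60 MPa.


Lc = sigma_f * d / (2 * tau_i) = 2148 * 8.7 / (2 * 60) = 155.7 um

155.7 um


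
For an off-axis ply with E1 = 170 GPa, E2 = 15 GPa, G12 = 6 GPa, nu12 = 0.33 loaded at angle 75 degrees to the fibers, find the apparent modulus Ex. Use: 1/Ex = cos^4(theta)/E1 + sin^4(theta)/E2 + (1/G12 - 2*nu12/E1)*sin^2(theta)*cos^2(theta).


cos^4(75) = 0.004487, sin^4(75) = 0.870513, sin^2(75)*cos^2(75) = 0.0625
1/G12 - 2*nu12/E1 = 1/6 - 2*0.33/170 = 0.162784 GPa^-1
1/Ex = 0.004487/170 + 0.870513/15 + 0.162784*0.0625 = 0.0682346 GPa^-1
Ex = 14.66 GPa

14.66 GPa


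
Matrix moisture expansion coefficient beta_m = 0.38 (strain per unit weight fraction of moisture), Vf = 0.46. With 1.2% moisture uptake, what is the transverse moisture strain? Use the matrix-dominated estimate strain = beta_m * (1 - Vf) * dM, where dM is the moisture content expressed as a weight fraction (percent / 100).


dM = 1.2/100 = 0.012
strain = beta_m * (1-Vf) * dM = 0.38 * 0.54 * 0.012 = 0.0024624

0.0024624


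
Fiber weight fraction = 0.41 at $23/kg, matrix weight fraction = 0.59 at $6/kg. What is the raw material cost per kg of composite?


Cost = cost_f*Wf + cost_m*Wm = 23*0.41 + 6*0.59 = $12.97/kg

$12.97/kg


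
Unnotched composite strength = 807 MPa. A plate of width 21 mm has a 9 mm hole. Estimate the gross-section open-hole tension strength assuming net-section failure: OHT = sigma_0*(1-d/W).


OHT = sigma_0*(1-d/W) = 807*(1-9/21) = 461.1 MPa

461.1 MPa


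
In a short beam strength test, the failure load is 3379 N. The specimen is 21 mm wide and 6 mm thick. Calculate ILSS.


ILSS = 3F/(4bh) = 3*3379/(4*21*6) = 20.11 MPa

20.11 MPa


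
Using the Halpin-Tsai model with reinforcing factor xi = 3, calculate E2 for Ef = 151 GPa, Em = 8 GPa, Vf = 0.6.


eta = (Ef/Em - 1)/(Ef/Em + xi) = (18.875 - 1)/(18.875 + 3) = 0.8171
E2 = Em*(1+xi*eta*Vf)/(1-eta*Vf) = 38.78 GPa

38.78 GPa


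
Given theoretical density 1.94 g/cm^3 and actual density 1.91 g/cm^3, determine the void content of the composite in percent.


Void% = (rho_theo - rho_actual)/rho_theo * 100 = (1.94 - 1.91)/1.94 * 100 = 1.55%

1.55%


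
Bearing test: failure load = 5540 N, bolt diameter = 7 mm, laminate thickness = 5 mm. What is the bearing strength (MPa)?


sigma_br = F/(d*h) = 5540/(7*5) = 158.3 MPa

158.3 MPa


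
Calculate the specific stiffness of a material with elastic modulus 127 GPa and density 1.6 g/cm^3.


Specific stiffness = E/rho = 127/1.6 = 79.4 GPa/(g/cm^3)

79.4 GPa/(g/cm^3)


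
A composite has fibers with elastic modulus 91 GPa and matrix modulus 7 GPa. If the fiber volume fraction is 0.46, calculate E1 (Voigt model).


E1 = Ef*Vf + Em*(1-Vf) = 91*0.46 + 7*0.54 = 45.64 GPa

45.64 GPa


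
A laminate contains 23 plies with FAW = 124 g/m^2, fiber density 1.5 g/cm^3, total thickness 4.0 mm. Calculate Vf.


Vf = n * FAW / (rho_f * h * 1000) = 23 * 124 / (1.5 * 4.0 * 1000) = 0.4753

0.4753


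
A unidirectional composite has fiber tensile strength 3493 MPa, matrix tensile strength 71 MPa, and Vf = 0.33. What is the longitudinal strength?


sigma_1 = sigma_f*Vf + sigma_m*(1-Vf) = 3493*0.33 + 71*0.67 = 1200.3 MPa

1200.3 MPa


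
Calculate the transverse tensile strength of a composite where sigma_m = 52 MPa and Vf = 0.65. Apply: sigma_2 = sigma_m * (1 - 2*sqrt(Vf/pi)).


factor = 1 - 2*sqrt(0.65/pi) = 0.0903
sigma_2 = 52 * 0.0903 = 4.69 MPa

4.69 MPa


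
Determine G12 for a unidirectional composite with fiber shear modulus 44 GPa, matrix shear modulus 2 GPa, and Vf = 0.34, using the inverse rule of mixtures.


1/G12 = Vf/Gf + (1-Vf)/Gm = 0.34/44 + 0.66/2
G12 = 2.96 GPa

2.96 GPa
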